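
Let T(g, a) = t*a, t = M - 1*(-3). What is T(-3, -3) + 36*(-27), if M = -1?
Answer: -978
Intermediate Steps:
t = 2 (t = -1 - 1*(-3) = -1 + 3 = 2)
T(g, a) = 2*a
T(-3, -3) + 36*(-27) = 2*(-3) + 36*(-27) = -6 - 972 = -978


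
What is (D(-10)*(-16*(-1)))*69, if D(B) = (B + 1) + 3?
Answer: -6624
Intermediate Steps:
D(B) = 4 + B (D(B) = (1 + B) + 3 = 4 + B)
(D(-10)*(-16*(-1)))*69 = ((4 - 10)*(-16*(-1)))*69 = -6*16*69 = -96*69 = -6624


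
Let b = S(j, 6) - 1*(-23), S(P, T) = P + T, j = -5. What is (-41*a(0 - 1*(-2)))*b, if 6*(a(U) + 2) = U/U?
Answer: 1804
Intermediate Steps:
a(U) = -11/6 (a(U) = -2 + (U/U)/6 = -2 + (⅙)*1 = -2 + ⅙ = -11/6)
b = 24 (b = (-5 + 6) - 1*(-23) = 1 + 23 = 24)
(-41*a(0 - 1*(-2)))*b = -41*(-11/6)*24 = (451/6)*24 = 1804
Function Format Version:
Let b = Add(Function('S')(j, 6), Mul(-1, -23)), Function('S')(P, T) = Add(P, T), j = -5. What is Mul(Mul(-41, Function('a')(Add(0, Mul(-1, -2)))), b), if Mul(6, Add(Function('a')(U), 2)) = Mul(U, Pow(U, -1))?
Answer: 1804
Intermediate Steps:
Function('a')(U) = Rational(-11, 6) (Function('a')(U) = Add(-2, Mul(Rational(1, 6), Mul(U, Pow(U, -1)))) = Add(-2, Mul(Rational(1, 6), 1)) = Add(-2, Rational(1, 6)) = Rational(-11, 6))
b = 24 (b = Add(Add(-5, 6), Mul(-1, -23)) = Add(1, 23) = 24)
Mul(Mul(-41, Function('a')(Add(0, Mul(-1, -2)))), b) = Mul(Mul(-41, Rational(-11, 6)), 24) = Mul(Rational(451, 6), 24) = 1804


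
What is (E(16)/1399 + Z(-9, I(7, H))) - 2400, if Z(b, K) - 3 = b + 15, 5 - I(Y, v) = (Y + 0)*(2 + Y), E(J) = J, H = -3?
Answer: -3344993/1399 ≈ -2391.0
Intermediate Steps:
I(Y, v) = 5 - Y*(2 + Y) (I(Y, v) = 5 - (Y + 0)*(2 + Y) = 5 - Y*(2 + Y))
Z(b, K) = 18 + b (Z(b, K) = 3 + (b + 15) = 3 + (15 + b) = 18 + b)
(E(16)/1399 + Z(-9, I(7, H))) - 2400 = (16/1399 + (18 - 9)) - 2400 = (16*(1/1399) + 9) - 2400 = (16/1399 + 9) - 2400 = 12607/1399 - 2400 = -3344993/1399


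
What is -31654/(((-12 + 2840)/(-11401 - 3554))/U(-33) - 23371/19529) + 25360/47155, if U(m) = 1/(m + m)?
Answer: -29056830694028122/10360065059299 ≈ -2804.7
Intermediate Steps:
U(m) = 1/(2*m)
-31654/(((-12 + 2840)/(-11401 - 3554))/U(-33) - 23371/19529) + 25360/47155 = -31654/(((-12 + 2840)/(-11401 - 3554))/(((½)/(-33))) - 23371/19529) + 25360/47155 = -31654/((2828/(-14955))/(((½)*(-1/33))) - 23371*1/19529) + 25360*(1/47155) = -31654/((2828*(-1/14955))/(-1/66) - 23371/19529) + 5072/9431 = -31654/(-2828/14955*(-66) - 23371/19529) + 5072/9431 = -31654/(62216/4985 - 23371/19529) + 5072/9431 = -31654/1098511829/97352065 + 5072/9431 = -31654*97352065/1098511829 + 5072/9431 = -3081582265510/1098511829 + 5072/9431 = -29056830694028122/10360065059299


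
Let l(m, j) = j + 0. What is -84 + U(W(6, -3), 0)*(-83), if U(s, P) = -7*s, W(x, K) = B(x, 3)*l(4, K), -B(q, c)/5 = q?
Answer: 52206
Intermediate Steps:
l(m, j) = j
B(q, c) = -5*q
W(x, K) = -5*K*x (W(x, K) = (-5*x)*K = -5*K*x)
-84 + U(W(6, -3), 0)*(-83) = -84 - (-35)*(-3)*6*(-83) = -84 - 7*90*(-83) = -84 - 630*(-83) = -84 + 52290 = 52206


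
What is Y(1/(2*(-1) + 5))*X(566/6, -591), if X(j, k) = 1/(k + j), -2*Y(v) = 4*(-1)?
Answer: -3/745 ≈ -0.0040268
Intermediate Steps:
Y(v) = 2 (Y(v) = -2*(-1) = -1/2*(-4) = 2)
X(j, k) = 1/(j + k)
Y(1/(2*(-1) + 5))*X(566/6, -591) = 2/(566/6 - 591) = 2/(566*(1/6) - 591) = 2/(283/3 - 591) = 2/(-1490/3) = 2*(-3/1490) = -3/745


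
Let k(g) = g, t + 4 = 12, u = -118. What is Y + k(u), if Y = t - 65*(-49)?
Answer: 3075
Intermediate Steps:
t = 8 (t = -4 + 12 = 8)
Y = 3193 (Y = 8 - 65*(-49) = 8 + 3185 = 3193)
Y + k(u) = 3193 - 118 = 3075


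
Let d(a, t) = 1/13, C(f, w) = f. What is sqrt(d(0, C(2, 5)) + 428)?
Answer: sqrt(72345)/13 ≈ 20.690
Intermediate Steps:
d(a, t) = 1/13
sqrt(d(0, C(2, 5)) + 428) = sqrt(1/13 + 428) = sqrt(5565/13) = sqrt(72345)/13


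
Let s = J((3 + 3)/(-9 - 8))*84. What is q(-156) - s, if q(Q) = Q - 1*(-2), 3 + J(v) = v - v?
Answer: 98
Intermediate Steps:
J(v) = -3 (J(v) = -3 + (v - v) = -3 + 0 = -3)
q(Q) = 2 + Q (q(Q) = Q + 2 = 2 + Q)
s = -252 (s = -3*84 = -252)
q(-156) - s = (2 - 156) - 1*(-252) = -154 + 252 = 98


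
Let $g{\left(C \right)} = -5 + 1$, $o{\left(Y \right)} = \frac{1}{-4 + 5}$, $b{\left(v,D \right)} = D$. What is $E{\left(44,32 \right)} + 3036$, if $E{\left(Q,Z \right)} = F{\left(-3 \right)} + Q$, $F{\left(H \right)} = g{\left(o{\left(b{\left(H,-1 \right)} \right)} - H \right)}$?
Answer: $3076$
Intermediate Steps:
$o{\left(Y \right)} = 1$ ($o{\left(Y \right)} = 1^{-1} = 1$)
$g{\left(C \right)} = -4$
$F{\left(H \right)} = -4$
$E{\left(Q,Z \right)} = -4 + Q$
$E{\left(44,32 \right)} + 3036 = \left(-4 + 44\right) + 3036 = 40 + 3036 = 3076$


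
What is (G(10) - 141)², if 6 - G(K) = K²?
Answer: 55225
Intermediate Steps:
G(K) = 6 - K²
(G(10) - 141)² = ((6 - 1*10²) - 141)² = ((6 - 1*100) - 141)² = ((6 - 100) - 141)² = (-94 - 141)² = (-235)² = 55225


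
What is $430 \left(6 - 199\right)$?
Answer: $-82990$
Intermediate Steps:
$430 \left(6 - 199\right) = 430 \left(-193\right) = -82990$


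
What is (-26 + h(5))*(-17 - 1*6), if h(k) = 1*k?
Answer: 483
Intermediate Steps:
h(k) = k
(-26 + h(5))*(-17 - 1*6) = (-26 + 5)*(-17 - 1*6) = -21*(-17 - 6) = -21*(-23) = 483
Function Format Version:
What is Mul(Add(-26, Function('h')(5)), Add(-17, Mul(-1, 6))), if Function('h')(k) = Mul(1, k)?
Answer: 483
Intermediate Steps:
Function('h')(k) = k
Mul(Add(-26, Function('h')(5)), Add(-17, Mul(-1, 6))) = Mul(Add(-26, 5), Add(-17, Mul(-1, 6))) = Mul(-21, Add(-17, -6)) = Mul(-21, -23) = 483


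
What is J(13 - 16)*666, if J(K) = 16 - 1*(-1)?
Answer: 11322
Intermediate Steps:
J(K) = 17 (J(K) = 16 + 1 = 17)
J(13 - 16)*666 = 17*666 = 11322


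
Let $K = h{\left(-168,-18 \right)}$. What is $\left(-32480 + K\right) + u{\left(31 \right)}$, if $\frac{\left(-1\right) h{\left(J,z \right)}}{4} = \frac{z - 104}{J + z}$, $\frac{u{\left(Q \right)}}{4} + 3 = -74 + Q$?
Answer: $- \frac{3037996}{93} \approx -32667.0$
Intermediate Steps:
$u{\left(Q \right)} = -308 + 4 Q$ ($u{\left(Q \right)} = -12 + 4 \left(-74 + Q\right) = -12 + \left(-296 + 4 Q\right) = -308 + 4 Q$)
$h{\left(J,z \right)} = - \frac{4 \left(-104 + z\right)}{J + z}$ ($h{\left(J,z \right)} = - 4 \frac{z - 104}{J + z} = - 4 \frac{-104 + z}{J + z} = - \frac{4 \left(-104 + z\right)}{J + z}$)
$K = - \frac{244}{93}$ ($K = \frac{4 \left(104 - -18\right)}{-168 - 18} = \frac{4 \left(104 + 18\right)}{-186} = 4 \left(- \frac{1}{186}\right) 122 = - \frac{244}{93} \approx -2.6237$)
$\left(-32480 + K\right) + u{\left(31 \right)} = \left(-32480 - \frac{244}{93}\right) + \left(-308 + 4 \cdot 31\right) = - \frac{3020884}{93} + \left(-308 + 124\right) = - \frac{3020884}{93} - 184 = - \frac{3037996}{93}$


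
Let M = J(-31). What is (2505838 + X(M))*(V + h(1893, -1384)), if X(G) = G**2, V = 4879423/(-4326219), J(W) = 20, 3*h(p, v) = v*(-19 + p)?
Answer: -9373802509249369058/4326219 ≈ -2.1667e+12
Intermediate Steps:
h(p, v) = v*(-19 + p)/3 (h(p, v) = (v*(-19 + p))/3 = v*(-19 + p)/3)
M = 20
V = -4879423/4326219 (V = 4879423*(-1/4326219) = -4879423/4326219 ≈ -1.1279)
(2505838 + X(M))*(V + h(1893, -1384)) = (2505838 + 20**2)*(-4879423/4326219 + (1/3)*(-1384)*(-19 + 1893)) = (2505838 + 400)*(-4879423/4326219 + (1/3)*(-1384)*1874) = 2506238*(-4879423/4326219 - 2593616/3) = 2506238*(-3740188485391/4326219) = -9373802509249369058/4326219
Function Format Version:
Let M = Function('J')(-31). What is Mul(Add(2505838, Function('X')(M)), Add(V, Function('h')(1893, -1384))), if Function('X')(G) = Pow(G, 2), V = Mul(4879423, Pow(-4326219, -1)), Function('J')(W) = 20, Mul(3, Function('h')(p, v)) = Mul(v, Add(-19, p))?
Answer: Rational(-9373802509249369058, 4326219) ≈ -2.1667e+12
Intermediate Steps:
Function('h')(p, v) = Mul(Rational(1, 3), v, Add(-19, p)) (Function('h')(p, v) = Mul(Rational(1, 3), Mul(v, Add(-19, p))) = Mul(Rational(1, 3), v, Add(-19, p)))
M = 20
V = Rational(-4879423, 4326219) (V = Mul(4879423, Rational(-1, 4326219)) = Rational(-4879423, 4326219) ≈ -1.1279)
Mul(Add(2505838, Function('X')(M)), Add(V, Function('h')(1893, -1384))) = Mul(Add(2505838, Pow(20, 2)), Add(Rational(-4879423, 4326219), Mul(Rational(1, 3), -1384, Add(-19, 1893)))) = Mul(Add(2505838, 400), Add(Rational(-4879423, 4326219), Mul(Rational(1, 3), -1384, 1874))) = Mul(2506238, Add(Rational(-4879423, 4326219), Rational(-2593616, 3))) = Mul(2506238, Rational(-3740188485391, 4326219)) = Rational(-9373802509249369058, 4326219)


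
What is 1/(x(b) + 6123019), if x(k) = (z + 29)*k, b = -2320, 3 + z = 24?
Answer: 1/6007019 ≈ 1.6647e-7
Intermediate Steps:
z = 21 (z = -3 + 24 = 21)
x(k) = 50*k (x(k) = (21 + 29)*k = 50*k)
1/(x(b) + 6123019) = 1/(50*(-2320) + 6123019) = 1/(-116000 + 6123019) = 1/6007019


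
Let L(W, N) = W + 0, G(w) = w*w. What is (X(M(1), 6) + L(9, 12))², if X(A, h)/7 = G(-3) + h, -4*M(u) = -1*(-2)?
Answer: 12996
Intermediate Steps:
G(w) = w²
L(W, N) = W
M(u) = -½ (M(u) = -(-1)*(-2)/4 = -¼*2 = -½)
X(A, h) = 63 + 7*h (X(A, h) = 7*((-3)² + h) = 7*(9 + h) = 63 + 7*h)
(X(M(1), 6) + L(9, 12))² = ((63 + 7*6) + 9)² = ((63 + 42) + 9)² = (105 + 9)² = 114² = 12996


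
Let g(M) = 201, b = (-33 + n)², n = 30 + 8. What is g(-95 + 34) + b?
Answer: 226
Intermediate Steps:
n = 38
b = 25 (b = (-33 + 38)² = 5² = 25)
g(-95 + 34) + b = 201 + 25 = 226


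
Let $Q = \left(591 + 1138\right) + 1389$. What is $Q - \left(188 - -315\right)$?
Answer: $2615$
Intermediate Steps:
$Q = 3118$ ($Q = 1729 + 1389 = 3118$)
$Q - \left(188 - -315\right) = 3118 - \left(188 - -315\right) = 3118 - \left(188 + 315\right) = 3118 - 503 = 2615$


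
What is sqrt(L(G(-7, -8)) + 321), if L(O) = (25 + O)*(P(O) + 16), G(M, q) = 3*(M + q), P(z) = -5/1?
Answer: sqrt(101) ≈ 10.050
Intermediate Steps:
P(z) = -5 (P(z) = -5*1 = -5)
G(M, q) = 3*M + 3*q
L(O) = 275 + 11*O (L(O) = (25 + O)*(-5 + 16) = (25 + O)*11 = 275 + 11*O)
sqrt(L(G(-7, -8)) + 321) = sqrt((275 + 11*(3*(-7) + 3*(-8))) + 321) = sqrt((275 + 11*(-21 - 24)) + 321) = sqrt((275 + 11*(-45)) + 321) = sqrt((275 - 495) + 321) = sqrt(-220 + 321) = sqrt(101)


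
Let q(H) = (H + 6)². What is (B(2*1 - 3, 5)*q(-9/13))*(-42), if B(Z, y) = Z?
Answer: 199962/169 ≈ 1183.2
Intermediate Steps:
q(H) = (6 + H)²
(B(2*1 - 3, 5)*q(-9/13))*(-42) = ((2*1 - 3)*(6 - 9/13)²)*(-42) = ((2 - 3)*(6 - 9*1/13)²)*(-42) = -(6 - 9/13)²*(-42) = -(69/13)²*(-42) = -1*4761/169*(-42) = -4761/169*(-42) = 199962/169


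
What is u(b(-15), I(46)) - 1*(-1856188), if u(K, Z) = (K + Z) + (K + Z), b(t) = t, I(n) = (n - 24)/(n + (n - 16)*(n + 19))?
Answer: 926222853/499 ≈ 1.8562e+6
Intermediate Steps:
I(n) = (-24 + n)/(n + (-16 + n)*(19 + n))
u(K, Z) = 2*K + 2*Z
u(b(-15), I(46)) - 1*(-1856188) = (2*(-15) + 2*((-24 + 46)/(-304 + 46**2 + 4*46))) - 1*(-1856188) = (-30 + 2*(22/(-304 + 2116 + 184))) + 1856188 = (-30 + 2*(22/1996)) + 1856188 = (-30 + 2*((1/1996)*22)) + 1856188 = (-30 + 2*(11/998)) + 1856188 = (-30 + 11/499) + 1856188 = -14959/499 + 1856188 = 926222853/499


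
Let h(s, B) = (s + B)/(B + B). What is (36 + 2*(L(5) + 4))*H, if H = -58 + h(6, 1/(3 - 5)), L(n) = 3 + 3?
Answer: -3556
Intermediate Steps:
L(n) = 6
h(s, B) = (B + s)/(2*B) (h(s, B) = (B + s)/((2*B)) = (B + s)*(1/(2*B)) = (B + s)/(2*B))
H = -127/2 (H = -58 + (1/(3 - 5) + 6)/(2*(1/(3 - 5))) = -58 + (1/(-2) + 6)/(2*(1/(-2))) = -58 + (-1/2 + 6)/(2*(-1/2)) = -58 + (1/2)*(-2)*(11/2) = -58 - 11/2 = -127/2 ≈ -63.500)
(36 + 2*(L(5) + 4))*H = (36 + 2*(6 + 4))*(-127/2) = (36 + 2*10)*(-127/2) = (36 + 20)*(-127/2) = 56*(-127/2) = -3556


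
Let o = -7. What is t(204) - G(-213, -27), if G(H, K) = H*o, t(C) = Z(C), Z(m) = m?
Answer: -1287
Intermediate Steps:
t(C) = C
G(H, K) = -7*H (G(H, K) = H*(-7) = -7*H)
t(204) - G(-213, -27) = 204 - (-7)*(-213) = 204 - 1*1491 = 204 - 1491 = -1287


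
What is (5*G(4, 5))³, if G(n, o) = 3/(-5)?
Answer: -27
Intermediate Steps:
G(n, o) = -⅗ (G(n, o) = 3*(-⅕) = -⅗)
(5*G(4, 5))³ = (5*(-⅗))³ = (-3)³ = -27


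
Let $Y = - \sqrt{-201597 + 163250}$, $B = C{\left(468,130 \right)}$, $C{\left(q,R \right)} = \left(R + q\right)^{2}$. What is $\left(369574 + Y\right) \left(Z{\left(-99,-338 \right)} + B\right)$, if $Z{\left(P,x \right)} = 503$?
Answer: $132347036418 - 358107 i \sqrt{38347} \approx 1.3235 \cdot 10^{11} - 7.0126 \cdot 10^{7} i$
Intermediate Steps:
$B = 357604$ ($B = \left(130 + 468\right)^{2} = 598^{2} = 357604$)
$Y = - i \sqrt{38347}$ ($Y = - \sqrt{-38347} = - i \sqrt{38347} \approx - 195.82 i$)
$\left(369574 + Y\right) \left(Z{\left(-99,-338 \right)} + B\right) = \left(369574 - i \sqrt{38347}\right) \left(503 + 357604\right) = \left(369574 - i \sqrt{38347}\right) 358107 = 132347036418 - 358107 i \sqrt{38347}$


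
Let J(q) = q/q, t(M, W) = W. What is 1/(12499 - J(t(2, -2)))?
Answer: 1/12498 ≈ 8.0013e-5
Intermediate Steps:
J(q) = 1
1/(12499 - J(t(2, -2))) = 1/(12499 - 1*1) = 1/(12499 - 1) = 1/12498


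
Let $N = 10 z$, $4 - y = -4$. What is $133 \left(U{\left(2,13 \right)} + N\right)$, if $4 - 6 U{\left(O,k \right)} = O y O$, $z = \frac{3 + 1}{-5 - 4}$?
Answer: $- \frac{10906}{9} \approx -1211.8$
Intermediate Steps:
$y = 8$ ($y = 4 - -4 = 4 + 4 = 8$)
$z = - \frac{4}{9}$ ($z = \frac{4}{-9} = 4 \left(- \frac{1}{9}\right) = - \frac{4}{9} \approx -0.44444$)
$U{\left(O,k \right)} = \frac{2}{3} - \frac{4 O^{2}}{3}$ ($U{\left(O,k \right)} = \frac{2}{3} - \frac{O 8 O}{6} = \frac{2}{3} - \frac{8 O O}{6} = \frac{2}{3} - \frac{8 O^{2}}{6} = \frac{2}{3} - \frac{4 O^{2}}{3}$)
$N = - \frac{40}{9}$ ($N = 10 \left(- \frac{4}{9}\right) = - \frac{40}{9} \approx -4.4444$)
$133 \left(U{\left(2,13 \right)} + N\right) = 133 \left(\left(\frac{2}{3} - \frac{4 \cdot 2^{2}}{3}\right) - \frac{40}{9}\right) = 133 \left(\left(\frac{2}{3} - \frac{16}{3}\right) - \frac{40}{9}\right) = 133 \left(- \frac{14}{3} - \frac{40}{9}\right) = 133 \left(- \frac{82}{9}\right) = - \frac{10906}{9}$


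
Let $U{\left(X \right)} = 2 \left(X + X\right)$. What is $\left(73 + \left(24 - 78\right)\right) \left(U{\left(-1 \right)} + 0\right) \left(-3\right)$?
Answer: $228$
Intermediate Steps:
$U{\left(X \right)} = 4 X$ ($U{\left(X \right)} = 2 \cdot 2 X = 4 X$)
$\left(73 + \left(24 - 78\right)\right) \left(U{\left(-1 \right)} + 0\right) \left(-3\right) = \left(73 + \left(24 - 78\right)\right) \left(4 \left(-1\right) + 0\right) \left(-3\right) = \left(73 - 54\right) \left(-4 + 0\right) \left(-3\right) = 19 \left(\left(-4\right) \left(-3\right)\right) = 19 \cdot 12 = 228$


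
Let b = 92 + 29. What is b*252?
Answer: 30492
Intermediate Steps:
b = 121
b*252 = 121*252 = 30492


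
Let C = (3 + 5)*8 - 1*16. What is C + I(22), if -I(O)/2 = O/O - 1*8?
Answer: 62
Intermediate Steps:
I(O) = 14 (I(O) = -2*(O/O - 1*8) = -2*(1 - 8) = -2*(-7) = 14)
C = 48 (C = 8*8 - 16 = 64 - 16 = 48)
C + I(22) = 48 + 14 = 62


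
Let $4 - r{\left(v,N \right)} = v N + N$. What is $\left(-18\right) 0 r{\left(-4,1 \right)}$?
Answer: $0$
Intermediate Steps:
$r{\left(v,N \right)} = 4 - N - N v$ ($r{\left(v,N \right)} = 4 - \left(v N + N\right) = 4 - \left(N v + N\right) = 4 - \left(N + N v\right) = 4 - N - N v$)
$\left(-18\right) 0 r{\left(-4,1 \right)} = \left(-18\right) 0 \left(4 - 1 - 1 \left(-4\right)\right) = 0 \left(4 - 1 + 4\right) = 0 \cdot 7 = 0$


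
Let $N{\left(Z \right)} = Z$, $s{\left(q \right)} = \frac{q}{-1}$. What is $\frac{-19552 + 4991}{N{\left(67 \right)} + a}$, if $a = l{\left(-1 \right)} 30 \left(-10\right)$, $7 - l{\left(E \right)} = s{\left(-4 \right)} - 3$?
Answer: $\frac{14561}{1733} \approx 8.4022$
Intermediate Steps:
$s{\left(q \right)} = - q$ ($s{\left(q \right)} = q \left(-1\right) = - q$)
$l{\left(E \right)} = 6$ ($l{\left(E \right)} = 7 - \left(\left(-1\right) \left(-4\right) - 3\right) = 7 - \left(4 - 3\right) = 7 - 1 = 6$)
$a = -1800$ ($a = 6 \cdot 30 \left(-10\right) = 180 \left(-10\right) = -1800$)
$\frac{-19552 + 4991}{N{\left(67 \right)} + a} = \frac{-19552 + 4991}{67 - 1800} = - \frac{14561}{-1733} = \left(-14561\right) \left(- \frac{1}{1733}\right) = \frac{14561}{1733}$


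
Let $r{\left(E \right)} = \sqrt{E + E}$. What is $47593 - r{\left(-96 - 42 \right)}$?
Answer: $47593 - 2 i \sqrt{69} \approx 47593.0 - 16.613 i$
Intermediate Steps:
$r{\left(E \right)} = \sqrt{2} \sqrt{E}$ ($r{\left(E \right)} = \sqrt{2 E} = \sqrt{2} \sqrt{E}$)
$47593 - r{\left(-96 - 42 \right)} = 47593 - \sqrt{2} \sqrt{-96 - 42} = 47593 - \sqrt{2} \sqrt{-138} = 47593 - \sqrt{2} i \sqrt{138} = 47593 - 2 i \sqrt{69}$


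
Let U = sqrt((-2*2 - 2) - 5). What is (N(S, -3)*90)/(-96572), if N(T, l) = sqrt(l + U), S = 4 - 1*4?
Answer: -45*sqrt(-3 + I*sqrt(11))/48286 ≈ -0.00079956 - 0.0018014*I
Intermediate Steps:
S = 0 (S = 4 - 4 = 0)
U = I*sqrt(11) (U = sqrt((-4 - 2) - 5) = sqrt(-6 - 5) = sqrt(-11) = I*sqrt(11) ≈ 3.3166*I)
N(T, l) = sqrt(l + I*sqrt(11))
(N(S, -3)*90)/(-96572) = (sqrt(-3 + I*sqrt(11))*90)/(-96572) = (90*sqrt(-3 + I*sqrt(11)))*(-1/96572) = -45*sqrt(-3 + I*sqrt(11))/48286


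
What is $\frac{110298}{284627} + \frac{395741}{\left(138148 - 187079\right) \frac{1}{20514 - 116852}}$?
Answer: $\frac{10851380301142604}{13927083737} \approx 7.7916 \cdot 10^{5}$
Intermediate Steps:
$\frac{110298}{284627} + \frac{395741}{\left(138148 - 187079\right) \frac{1}{20514 - 116852}} = 110298 \cdot \frac{1}{284627} + \frac{395741}{\left(-48931\right) \frac{1}{-96338}} = \frac{110298}{284627} + \frac{395741}{\left(-48931\right) \left(- \frac{1}{96338}\right)} = \frac{110298}{284627} + \frac{395741}{\frac{48931}{96338}} = \frac{110298}{284627} + 395741 \cdot \frac{96338}{48931} = \frac{110298}{284627} + \frac{38124896458}{48931} = \frac{10851380301142604}{13927083737}$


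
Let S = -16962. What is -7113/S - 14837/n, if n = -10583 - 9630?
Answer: 131813421/114284302 ≈ 1.1534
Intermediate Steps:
n = -20213
-7113/S - 14837/n = -7113/(-16962) - 14837/(-20213) = -7113*(-1/16962) - 14837*(-1/20213) = 2371/5654 + 14837/20213 = 131813421/114284302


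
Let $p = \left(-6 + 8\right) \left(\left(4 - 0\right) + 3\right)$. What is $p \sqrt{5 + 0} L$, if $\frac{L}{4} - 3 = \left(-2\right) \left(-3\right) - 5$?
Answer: $224 \sqrt{5} \approx 500.88$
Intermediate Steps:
$L = 16$ ($L = 12 + 4 \left(\left(-2\right) \left(-3\right) - 5\right) = 12 + 4 \left(6 - 5\right) = 12 + 4 \cdot 1 = 12 + 4 = 16$)
$p = 14$ ($p = 2 \left(\left(4 + 0\right) + 3\right) = 2 \left(4 + 3\right) = 2 \cdot 7 = 14$)
$p \sqrt{5 + 0} L = 14 \sqrt{5 + 0} \cdot 16 = 14 \sqrt{5} \cdot 16 = 14 \cdot 16 \sqrt{5} = 224 \sqrt{5}$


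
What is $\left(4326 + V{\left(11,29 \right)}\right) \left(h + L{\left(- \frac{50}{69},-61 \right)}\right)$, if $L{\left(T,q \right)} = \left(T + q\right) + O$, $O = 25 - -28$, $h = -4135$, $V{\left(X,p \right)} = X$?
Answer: $- \frac{1240022029}{69} \approx -1.7971 \cdot 10^{7}$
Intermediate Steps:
$O = 53$ ($O = 25 + 28 = 53$)
$L{\left(T,q \right)} = 53 + T + q$ ($L{\left(T,q \right)} = \left(T + q\right) + 53 = 53 + T + q$)
$\left(4326 + V{\left(11,29 \right)}\right) \left(h + L{\left(- \frac{50}{69},-61 \right)}\right) = \left(4326 + 11\right) \left(-4135 - \left(8 + \frac{50}{69}\right)\right) = 4337 \left(-4135 - \frac{602}{69}\right) = 4337 \left(- \frac{285917}{69}\right) = - \frac{1240022029}{69}$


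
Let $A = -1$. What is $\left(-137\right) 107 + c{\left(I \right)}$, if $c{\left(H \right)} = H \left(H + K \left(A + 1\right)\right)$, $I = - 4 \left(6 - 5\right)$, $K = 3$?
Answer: $-14643$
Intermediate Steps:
$I = -4$ ($I = \left(-4\right) 1 = -4$)
$c{\left(H \right)} = H^{2}$ ($c{\left(H \right)} = H \left(H + 3 \left(-1 + 1\right)\right) = H \left(H + 3 \cdot 0\right) = H \left(H + 0\right) = H H = H^{2}$)
$\left(-137\right) 107 + c{\left(I \right)} = \left(-137\right) 107 + \left(-4\right)^{2} = -14659 + 16 = -14643$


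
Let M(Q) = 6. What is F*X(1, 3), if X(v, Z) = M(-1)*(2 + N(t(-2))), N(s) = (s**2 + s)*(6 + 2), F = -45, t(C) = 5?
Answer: -65340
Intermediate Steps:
N(s) = 8*s + 8*s**2 (N(s) = (s + s**2)*8 = 8*s + 8*s**2)
X(v, Z) = 1452 (X(v, Z) = 6*(2 + 8*5*(1 + 5)) = 6*(2 + 8*5*6) = 6*(2 + 240) = 6*242 = 1452)
F*X(1, 3) = -45*1452 = -65340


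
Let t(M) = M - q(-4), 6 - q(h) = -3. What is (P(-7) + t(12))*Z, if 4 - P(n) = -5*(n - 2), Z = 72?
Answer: -2736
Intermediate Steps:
q(h) = 9 (q(h) = 6 - 1*(-3) = 6 + 3 = 9)
P(n) = -6 + 5*n (P(n) = 4 - (-5)*(n - 2) = 4 - (-5)*(-2 + n) = 4 - (10 - 5*n) = 4 + (-10 + 5*n) = -6 + 5*n)
t(M) = -9 + M (t(M) = M - 1*9 = M - 9 = -9 + M)
(P(-7) + t(12))*Z = ((-6 + 5*(-7)) + (-9 + 12))*72 = ((-6 - 35) + 3)*72 = (-41 + 3)*72 = -38*72 = -2736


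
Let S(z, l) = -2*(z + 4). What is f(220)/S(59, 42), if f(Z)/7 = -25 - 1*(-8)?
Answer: 17/18 ≈ 0.94444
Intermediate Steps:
S(z, l) = -8 - 2*z (S(z, l) = -2*(4 + z) = -8 - 2*z)
f(Z) = -119 (f(Z) = 7*(-25 - 1*(-8)) = 7*(-25 + 8) = 7*(-17) = -119)
f(220)/S(59, 42) = -119/(-8 - 2*59) = -119/(-8 - 118) = -119/(-126) = -119*(-1/126) = 17/18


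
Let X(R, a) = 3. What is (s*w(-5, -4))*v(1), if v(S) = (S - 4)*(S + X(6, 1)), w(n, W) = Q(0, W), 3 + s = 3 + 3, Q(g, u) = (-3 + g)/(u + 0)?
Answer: -27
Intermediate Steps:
Q(g, u) = (-3 + g)/u
s = 3 (s = -3 + (3 + 3) = -3 + 6 = 3)
w(n, W) = -3/W (w(n, W) = (-3 + 0)/W = -3/W)
v(S) = (-4 + S)*(3 + S) (v(S) = (S - 4)*(S + 3) = (-4 + S)*(3 + S))
(s*w(-5, -4))*v(1) = (3*(-3/(-4)))*(-12 + 1**2 - 1*1) = (3*(-3*(-1/4)))*(-12 + 1 - 1) = (3*(3/4))*(-12) = (9/4)*(-12) = -27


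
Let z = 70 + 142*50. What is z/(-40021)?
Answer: -7170/40021 ≈ -0.17916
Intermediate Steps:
z = 7170 (z = 70 + 7100 = 7170)
z/(-40021) = 7170/(-40021) = 7170*(-1/40021) = -7170/40021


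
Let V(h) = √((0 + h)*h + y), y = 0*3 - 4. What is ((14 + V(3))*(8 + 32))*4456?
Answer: 2495360 + 178240*√5 ≈ 2.8939e+6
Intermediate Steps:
y = -4 (y = 0 - 4 = -4)
V(h) = √(-4 + h²) (V(h) = √((0 + h)*h - 4) = √(h*h - 4) = √(h² - 4) = √(-4 + h²))
((14 + V(3))*(8 + 32))*4456 = ((14 + √(-4 + 3²))*(8 + 32))*4456 = ((14 + √(-4 + 9))*40)*4456 = ((14 + √5)*40)*4456 = (560 + 40*√5)*4456 = 2495360 + 178240*√5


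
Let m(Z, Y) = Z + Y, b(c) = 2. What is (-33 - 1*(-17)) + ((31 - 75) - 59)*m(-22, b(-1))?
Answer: 2044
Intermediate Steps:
m(Z, Y) = Y + Z
(-33 - 1*(-17)) + ((31 - 75) - 59)*m(-22, b(-1)) = (-33 - 1*(-17)) + ((31 - 75) - 59)*(2 - 22) = (-33 + 17) + (-44 - 59)*(-20) = -16 - 103*(-20) = -16 + 2060 = 2044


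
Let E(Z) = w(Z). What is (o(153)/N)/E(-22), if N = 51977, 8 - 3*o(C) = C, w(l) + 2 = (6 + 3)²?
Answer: -145/12318549 ≈ -1.1771e-5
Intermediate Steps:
w(l) = 79 (w(l) = -2 + (6 + 3)² = -2 + 9² = -2 + 81 = 79)
E(Z) = 79
o(C) = 8/3 - C/3
(o(153)/N)/E(-22) = ((8/3 - ⅓*153)/51977)/79 = ((8/3 - 51)*(1/51977))*(1/79) = -145/3*1/51977*(1/79) = -145/155931*1/79 = -145/12318549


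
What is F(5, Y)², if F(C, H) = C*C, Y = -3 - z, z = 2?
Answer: 625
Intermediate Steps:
Y = -5 (Y = -3 - 1*2 = -3 - 2 = -5)
F(C, H) = C²
F(5, Y)² = (5²)² = 25² = 625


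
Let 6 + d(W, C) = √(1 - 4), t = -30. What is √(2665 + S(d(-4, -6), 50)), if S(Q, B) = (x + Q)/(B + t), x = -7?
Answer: √(266435 + 5*I*√3)/10 ≈ 51.617 + 0.00083889*I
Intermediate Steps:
d(W, C) = -6 + I*√3 (d(W, C) = -6 + √(1 - 4) = -6 + √(-3) = -6 + I*√3)
S(Q, B) = (-7 + Q)/(-30 + B) (S(Q, B) = (-7 + Q)/(B - 30) = (-7 + Q)/(-30 + B))
√(2665 + S(d(-4, -6), 50)) = √(2665 + (-7 + (-6 + I*√3))/(-30 + 50)) = √(2665 + (-13 + I*√3)/20) = √(2665 + (-13/20 + I*√3/20)) = √(53287/20 + I*√3/20)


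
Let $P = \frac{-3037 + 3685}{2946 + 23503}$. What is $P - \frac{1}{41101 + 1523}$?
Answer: $\frac{27593903}{1127362176} \approx 0.024477$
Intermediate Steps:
$P = \frac{648}{26449} \approx 0.0245$
$P - \frac{1}{41101 + 1523} = \frac{648}{26449} - \frac{1}{41101 + 1523} = \frac{648}{26449} - \frac{1}{42624} = \frac{27593903}{1127362176}$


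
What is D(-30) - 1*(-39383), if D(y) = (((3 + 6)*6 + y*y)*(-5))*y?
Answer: 182483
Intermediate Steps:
D(y) = y*(-270 - 5*y²) (D(y) = ((9*6 + y²)*(-5))*y = ((54 + y²)*(-5))*y = (-270 - 5*y²)*y = y*(-270 - 5*y²))
D(-30) - 1*(-39383) = -5*(-30)*(54 + (-30)²) - 1*(-39383) = -5*(-30)*(54 + 900) + 39383 = -5*(-30)*954 + 39383 = 143100 + 39383 = 182483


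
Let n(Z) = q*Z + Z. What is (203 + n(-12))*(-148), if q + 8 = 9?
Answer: -26492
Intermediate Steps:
q = 1 (q = -8 + 9 = 1)
n(Z) = 2*Z (n(Z) = 1*Z + Z = Z + Z = 2*Z)
(203 + n(-12))*(-148) = (203 + 2*(-12))*(-148) = (203 - 24)*(-148) = 179*(-148) = -26492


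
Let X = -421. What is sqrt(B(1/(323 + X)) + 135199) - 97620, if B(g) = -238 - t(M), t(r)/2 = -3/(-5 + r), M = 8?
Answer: -97620 + 17*sqrt(467) ≈ -97253.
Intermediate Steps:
t(r) = -6/(-5 + r) (t(r) = 2*(-3/(-5 + r)) = -6/(-5 + r))
B(g) = -236 (B(g) = -238 - (-6)/(-5 + 8) = -238 - (-6)/3 = -238 - 1*(-2) = -238 + 2 = -236)
sqrt(B(1/(323 + X)) + 135199) - 97620 = sqrt(-236 + 135199) - 97620 = sqrt(134963) - 97620 = 17*sqrt(467) - 97620 = -97620 + 17*sqrt(467)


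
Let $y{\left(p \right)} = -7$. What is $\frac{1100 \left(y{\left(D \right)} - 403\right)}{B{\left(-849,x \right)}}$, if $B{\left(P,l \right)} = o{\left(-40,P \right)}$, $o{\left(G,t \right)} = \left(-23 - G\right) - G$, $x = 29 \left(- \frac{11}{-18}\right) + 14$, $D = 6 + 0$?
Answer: $- \frac{451000}{57} \approx -7912.3$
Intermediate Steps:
$D = 6$
$x = \frac{571}{18}$ ($x = 29 \left(\left(-11\right) \left(- \frac{1}{18}\right)\right) + 14 = 29 \cdot \frac{11}{18} + 14 = \frac{319}{18} + 14 = \frac{571}{18} \approx 31.722$)
$o{\left(G,t \right)} = -23 - 2 G$
$B{\left(P,l \right)} = 57$ ($B{\left(P,l \right)} = -23 - -80 = -23 + 80 = 57$)
$\frac{1100 \left(y{\left(D \right)} - 403\right)}{B{\left(-849,x \right)}} = \frac{1100 \left(-7 - 403\right)}{57} = 1100 \left(-410\right) \frac{1}{57} = \left(-451000\right) \frac{1}{57} = - \frac{451000}{57}$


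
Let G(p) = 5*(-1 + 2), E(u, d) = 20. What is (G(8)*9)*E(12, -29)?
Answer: 900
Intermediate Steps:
G(p) = 5 (G(p) = 5*1 = 5)
(G(8)*9)*E(12, -29) = (5*9)*20 = 45*20 = 900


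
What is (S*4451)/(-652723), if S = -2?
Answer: 8902/652723 ≈ 0.013638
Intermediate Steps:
(S*4451)/(-652723) = -2*4451/(-652723) = -8902*(-1/652723) = 8902/652723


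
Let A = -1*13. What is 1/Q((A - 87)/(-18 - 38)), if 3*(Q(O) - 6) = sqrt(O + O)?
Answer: 378/2243 - 15*sqrt(7)/2243 ≈ 0.15083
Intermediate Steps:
A = -13
Q(O) = 6 + sqrt(2)*sqrt(O)/3 (Q(O) = 6 + sqrt(O + O)/3 = 6 + sqrt(2*O)/3 = 6 + (sqrt(2)*sqrt(O))/3 = 6 + sqrt(2)*sqrt(O)/3)
1/Q((A - 87)/(-18 - 38)) = 1/(6 + sqrt(2)*sqrt((-13 - 87)/(-18 - 38))/3) = 1/(6 + sqrt(2)*sqrt(-100/(-56))/3) = 1/(6 + sqrt(2)*sqrt(-100*(-1/56))/3) = 1/(6 + sqrt(2)*sqrt(25/14)/3) = 1/(6 + sqrt(2)*(5*sqrt(14)/14)/3) = 1/(6 + 5*sqrt(7)/21)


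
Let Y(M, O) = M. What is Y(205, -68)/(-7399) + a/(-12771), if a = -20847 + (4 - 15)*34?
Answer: 154396124/94492629 ≈ 1.6339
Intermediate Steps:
a = -21221 (a = -20847 - 11*34 = -20847 - 374 = -21221)
Y(205, -68)/(-7399) + a/(-12771) = 205/(-7399) - 21221/(-12771) = 205*(-1/7399) - 21221*(-1/12771) = -205/7399 + 21221/12771 = 154396124/94492629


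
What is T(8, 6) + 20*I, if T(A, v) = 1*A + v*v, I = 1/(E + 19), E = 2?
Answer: 944/21 ≈ 44.952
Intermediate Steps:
I = 1/21 (I = 1/(2 + 19) = 1/21 ≈ 0.047619)
T(A, v) = A + v²
T(8, 6) + 20*I = (8 + 6²) + 20*(1/21) = (8 + 36) + 20/21 = 44 + 20/21 = 944/21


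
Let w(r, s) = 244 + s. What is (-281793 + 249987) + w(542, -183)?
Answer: -31745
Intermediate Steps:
(-281793 + 249987) + w(542, -183) = (-281793 + 249987) + (244 - 183) = -31806 + 61 = -31745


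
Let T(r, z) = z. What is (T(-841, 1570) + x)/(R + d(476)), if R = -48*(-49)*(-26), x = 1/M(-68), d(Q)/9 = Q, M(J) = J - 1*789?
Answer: -1345489/48735876 ≈ -0.027608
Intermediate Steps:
M(J) = -789 + J (M(J) = J - 789 = -789 + J)
d(Q) = 9*Q
x = -1/857 (x = 1/(-789 - 68) = 1/(-857) = -1/857 ≈ -0.0011669)
R = -61152 (R = 2352*(-26) = -61152)
(T(-841, 1570) + x)/(R + d(476)) = (1570 - 1/857)/(-61152 + 9*476) = 1345489/(857*(-61152 + 4284)) = (1345489/857)/(-56868) = (1345489/857)*(-1/56868) = -1345489/48735876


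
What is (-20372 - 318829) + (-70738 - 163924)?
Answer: -573863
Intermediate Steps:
(-20372 - 318829) + (-70738 - 163924) = -339201 - 234662 = -573863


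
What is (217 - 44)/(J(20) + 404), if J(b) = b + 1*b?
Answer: 173/444 ≈ 0.38964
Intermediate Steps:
J(b) = 2*b (J(b) = b + b = 2*b)
(217 - 44)/(J(20) + 404) = (217 - 44)/(2*20 + 404) = 173/(40 + 404) = 173/444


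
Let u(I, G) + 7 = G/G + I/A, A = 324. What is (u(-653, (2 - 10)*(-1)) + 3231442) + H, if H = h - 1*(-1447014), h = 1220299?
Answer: 1911194023/324 ≈ 5.8987e+6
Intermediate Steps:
u(I, G) = -6 + I/324 (u(I, G) = -7 + (G/G + I/324) = -7 + (1 + I*(1/324)) = -7 + (1 + I/324) = -6 + I/324)
H = 2667313 (H = 1220299 - 1*(-1447014) = 1220299 + 1447014 = 2667313)
(u(-653, (2 - 10)*(-1)) + 3231442) + H = ((-6 + (1/324)*(-653)) + 3231442) + 2667313 = ((-6 - 653/324) + 3231442) + 2667313 = (-2597/324 + 3231442) + 2667313 = 1046984611/324 + 2667313 = 1911194023/324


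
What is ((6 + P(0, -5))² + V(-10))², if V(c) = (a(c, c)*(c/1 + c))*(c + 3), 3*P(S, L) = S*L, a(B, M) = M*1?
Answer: 1860496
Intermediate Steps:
a(B, M) = M
P(S, L) = L*S/3 (P(S, L) = (S*L)/3 = (L*S)/3 = L*S/3)
V(c) = 2*c²*(3 + c) (V(c) = (c*(c/1 + c))*(c + 3) = (c*(c*1 + c))*(3 + c) = (c*(c + c))*(3 + c) = (c*(2*c))*(3 + c) = (2*c²)*(3 + c) = 2*c²*(3 + c))
((6 + P(0, -5))² + V(-10))² = ((6 + (⅓)*(-5)*0)² + 2*(-10)²*(3 - 10))² = ((6 + 0)² + 2*100*(-7))² = (6² - 1400)² = (36 - 1400)² = (-1364)² = 1860496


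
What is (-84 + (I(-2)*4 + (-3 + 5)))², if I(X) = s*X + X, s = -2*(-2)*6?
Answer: 79524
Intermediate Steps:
s = 24 (s = 4*6 = 24)
I(X) = 25*X (I(X) = 24*X + X = 25*X)
(-84 + (I(-2)*4 + (-3 + 5)))² = (-84 + ((25*(-2))*4 + (-3 + 5)))² = (-84 + (-50*4 + 2))² = (-84 + (-200 + 2))² = (-84 - 198)² = (-282)² = 79524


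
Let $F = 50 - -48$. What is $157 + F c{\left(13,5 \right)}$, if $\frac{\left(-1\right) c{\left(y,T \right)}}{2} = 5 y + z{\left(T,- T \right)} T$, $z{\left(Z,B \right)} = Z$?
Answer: $-17483$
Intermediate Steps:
$c{\left(y,T \right)} = - 10 y - 2 T^{2}$ ($c{\left(y,T \right)} = - 2 \left(5 y + T T\right) = - 2 \left(5 y + T^{2}\right) = - 2 \left(T^{2} + 5 y\right) = - 10 y - 2 T^{2}$)
$F = 98$ ($F = 50 + 48 = 98$)
$157 + F c{\left(13,5 \right)} = 157 + 98 \left(\left(-10\right) 13 - 2 \cdot 5^{2}\right) = 157 + 98 \left(-130 - 50\right) = 157 + 98 \left(-180\right) = 157 - 17640 = -17483$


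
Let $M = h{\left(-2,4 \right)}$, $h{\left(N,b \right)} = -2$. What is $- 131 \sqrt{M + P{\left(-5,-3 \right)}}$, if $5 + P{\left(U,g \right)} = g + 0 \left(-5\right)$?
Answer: $- 131 i \sqrt{10} \approx - 414.26 i$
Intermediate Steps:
$M = -2$
$P{\left(U,g \right)} = -5 + g$ ($P{\left(U,g \right)} = -5 + \left(g + 0 \left(-5\right)\right) = -5 + \left(g + 0\right) = -5 + g$)
$- 131 \sqrt{M + P{\left(-5,-3 \right)}} = - 131 \sqrt{-2 - 8} = - 131 \sqrt{-10} = - 131 i \sqrt{10}$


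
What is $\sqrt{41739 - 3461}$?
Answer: $\sqrt{38278} \approx 195.65$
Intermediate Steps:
$\sqrt{41739 - 3461} = \sqrt{38278}$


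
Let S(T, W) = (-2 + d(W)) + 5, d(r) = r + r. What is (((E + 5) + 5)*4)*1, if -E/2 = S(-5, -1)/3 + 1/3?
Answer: 104/3 ≈ 34.667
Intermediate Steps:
d(r) = 2*r
S(T, W) = 3 + 2*W (S(T, W) = (-2 + 2*W) + 5 = 3 + 2*W)
E = -4/3 (E = -2*((3 + 2*(-1))/3 + 1/3) = -2*((3 - 2)*(⅓) + 1*(⅓)) = -2*(1*(⅓) + ⅓) = -2*(⅓ + ⅓) = -2*⅔ = -4/3 ≈ -1.3333)
(((E + 5) + 5)*4)*1 = (((-4/3 + 5) + 5)*4)*1 = ((11/3 + 5)*4)*1 = ((26/3)*4)*1 = (104/3)*1 = 104/3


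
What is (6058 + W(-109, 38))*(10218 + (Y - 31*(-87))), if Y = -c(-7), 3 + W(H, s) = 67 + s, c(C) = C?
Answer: 79599520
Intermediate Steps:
W(H, s) = 64 + s (W(H, s) = -3 + (67 + s) = 64 + s)
Y = 7 (Y = -1*(-7) = 7)
(6058 + W(-109, 38))*(10218 + (Y - 31*(-87))) = (6058 + (64 + 38))*(10218 + (7 - 31*(-87))) = (6058 + 102)*(10218 + (7 + 2697)) = 6160*(10218 + 2704) = 6160*12922 = 79599520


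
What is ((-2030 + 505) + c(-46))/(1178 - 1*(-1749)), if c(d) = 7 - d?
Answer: -1472/2927 ≈ -0.50290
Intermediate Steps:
((-2030 + 505) + c(-46))/(1178 - 1*(-1749)) = ((-2030 + 505) + (7 - 1*(-46)))/(1178 - 1*(-1749)) = (-1525 + (7 + 46))/(1178 + 1749) = (-1525 + 53)/2927 = -1472*1/2927 = -1472/2927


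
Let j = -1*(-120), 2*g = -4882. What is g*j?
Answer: -292920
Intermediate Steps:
g = -2441 (g = (½)*(-4882) = -2441)
j = 120
g*j = -2441*120 = -292920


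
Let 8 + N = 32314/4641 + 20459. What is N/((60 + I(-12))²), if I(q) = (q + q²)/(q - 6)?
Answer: 284836215/38619308 ≈ 7.3755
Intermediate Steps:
N = 94945405/4641 (N = -8 + (32314/4641 + 20459) = -8 + 94982533/4641 = 94945405/4641 ≈ 20458.)
I(q) = (q + q²)/(-6 + q)
N/((60 + I(-12))²) = 94945405/(4641*((60 - 12*(1 - 12)/(-6 - 12))²)) = 94945405/(4641*((60 - 12*(-11)/(-18))²)) = 94945405/(4641*((60 - 12*(-1/18)*(-11))²)) = 94945405/(4641*((60 - 22/3)²)) = 94945405/(4641*((158/3)²)) = 94945405/(4641*(24964/9)) = (94945405/4641)*(9/24964) = 284836215/38619308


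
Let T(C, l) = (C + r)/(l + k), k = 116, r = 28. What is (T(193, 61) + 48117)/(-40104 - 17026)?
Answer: -851693/1011201 ≈ -0.84226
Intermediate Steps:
T(C, l) = (28 + C)/(116 + l) (T(C, l) = (C + 28)/(l + 116) = (28 + C)/(116 + l))
(T(193, 61) + 48117)/(-40104 - 17026) = ((28 + 193)/(116 + 61) + 48117)/(-40104 - 17026) = (221/177 + 48117)/(-57130) = ((1/177)*221 + 48117)*(-1/57130) = (221/177 + 48117)*(-1/57130) = (8516930/177)*(-1/57130) = -851693/1011201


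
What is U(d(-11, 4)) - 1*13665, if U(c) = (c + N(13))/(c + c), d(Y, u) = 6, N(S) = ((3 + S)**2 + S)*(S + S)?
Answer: -39245/3 ≈ -13082.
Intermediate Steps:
N(S) = 2*S*(S + (3 + S)**2) (N(S) = (S + (3 + S)**2)*(2*S) = 2*S*(S + (3 + S)**2))
U(c) = (6994 + c)/(2*c) (U(c) = (c + 2*13*(13 + (3 + 13)**2))/(c + c) = (c + 2*13*(13 + 16**2))/((2*c)) = (c + 2*13*(13 + 256))*(1/(2*c)) = (c + 2*13*269)*(1/(2*c)) = (c + 6994)*(1/(2*c)) = (6994 + c)*(1/(2*c)) = (6994 + c)/(2*c))
U(d(-11, 4)) - 1*13665 = (1/2)*(6994 + 6)/6 - 1*13665 = (1/2)*(1/6)*7000 - 13665 = 1750/3 - 13665 = -39245/3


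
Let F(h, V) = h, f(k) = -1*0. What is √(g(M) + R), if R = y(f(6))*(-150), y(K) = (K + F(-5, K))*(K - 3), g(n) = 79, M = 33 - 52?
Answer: I*√2171 ≈ 46.594*I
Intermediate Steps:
f(k) = 0
M = -19
y(K) = (-5 + K)*(-3 + K) (y(K) = (K - 5)*(K - 3) = (-5 + K)*(-3 + K))
R = -2250 (R = (15 + 0² - 8*0)*(-150) = (15 + 0 + 0)*(-150) = 15*(-150) = -2250)
√(g(M) + R) = √(79 - 2250) = √(-2171) = I*√2171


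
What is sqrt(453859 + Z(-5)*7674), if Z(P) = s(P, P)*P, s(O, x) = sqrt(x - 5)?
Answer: sqrt(453859 - 38370*I*sqrt(10)) ≈ 679.58 - 89.273*I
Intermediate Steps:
s(O, x) = sqrt(-5 + x)
Z(P) = P*sqrt(-5 + P) (Z(P) = sqrt(-5 + P)*P = P*sqrt(-5 + P))
sqrt(453859 + Z(-5)*7674) = sqrt(453859 - 5*sqrt(-5 - 5)*7674) = sqrt(453859 - 5*I*sqrt(10)*7674) = sqrt(453859 - 38370*I*sqrt(10))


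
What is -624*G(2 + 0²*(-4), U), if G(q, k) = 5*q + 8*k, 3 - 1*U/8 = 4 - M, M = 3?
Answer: -86112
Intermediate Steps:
U = 16 (U = 24 - 8*(4 - 1*3) = 24 - 8*(4 - 3) = 24 - 8*1 = 24 - 8 = 16)
-624*G(2 + 0²*(-4), U) = -624*(5*(2 + 0²*(-4)) + 8*16) = -624*(5*(2 + 0*(-4)) + 128) = -624*(5*(2 + 0) + 128) = -624*(5*2 + 128) = -624*(10 + 128) = -624*138 = -86112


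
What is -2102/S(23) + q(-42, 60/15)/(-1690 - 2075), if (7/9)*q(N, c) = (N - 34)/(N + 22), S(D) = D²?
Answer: -92360503/23236325 ≈ -3.9748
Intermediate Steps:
q(N, c) = 9*(-34 + N)/(7*(22 + N)) (q(N, c) = 9*((N - 34)/(N + 22))/7 = 9*((-34 + N)/(22 + N))/7 = 9*(-34 + N)/(7*(22 + N)))
-2102/S(23) + q(-42, 60/15)/(-1690 - 2075) = -2102/(23²) + (9*(-34 - 42)/(7*(22 - 42)))/(-1690 - 2075) = -2102/529 + ((9/7)*(-76)/(-20))/(-3765) = -2102*1/529 + ((9/7)*(-1/20)*(-76))*(-1/3765) = -2102/529 + (171/35)*(-1/3765) = -2102/529 - 57/43925 = -92360503/23236325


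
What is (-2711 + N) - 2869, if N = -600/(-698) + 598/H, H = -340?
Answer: -331114751/59330 ≈ -5580.9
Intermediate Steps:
N = -53351/59330 (N = -600/(-698) + 598/(-340) = -600*(-1/698) + 598*(-1/340) = 300/349 - 299/170 = -53351/59330 ≈ -0.89922)
(-2711 + N) - 2869 = (-2711 - 53351/59330) - 2869 = -160896981/59330 - 2869 = -331114751/59330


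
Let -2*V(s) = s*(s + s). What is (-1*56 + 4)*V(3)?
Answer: 468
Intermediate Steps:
V(s) = -s² (V(s) = -s*(s + s)/2 = -s*2*s/2 = -s²)
(-1*56 + 4)*V(3) = (-1*56 + 4)*(-1*3²) = (-56 + 4)*(-1*9) = -52*(-9) = 468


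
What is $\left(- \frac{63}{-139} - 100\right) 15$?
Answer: $- \frac{207555}{139} \approx -1493.2$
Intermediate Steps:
$\left(- \frac{63}{-139} - 100\right) 15 = \left(\left(-63\right) \left(- \frac{1}{139}\right) - 100\right) 15 = \left(\frac{63}{139} - 100\right) 15 = \left(- \frac{13837}{139}\right) 15 = - \frac{207555}{139}$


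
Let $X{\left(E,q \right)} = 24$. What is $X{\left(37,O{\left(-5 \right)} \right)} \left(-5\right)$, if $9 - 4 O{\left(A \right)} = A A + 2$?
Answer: $-120$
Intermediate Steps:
$O{\left(A \right)} = \frac{7}{4} - \frac{A^{2}}{4}$ ($O{\left(A \right)} = \frac{9}{4} - \frac{A A + 2}{4} = \frac{9}{4} - \frac{A^{2} + 2}{4} = \frac{9}{4} - \frac{2 + A^{2}}{4} = \frac{9}{4} - \left(\frac{1}{2} + \frac{A^{2}}{4}\right) = \frac{7}{4} - \frac{A^{2}}{4}$)
$X{\left(37,O{\left(-5 \right)} \right)} \left(-5\right) = 24 \left(-5\right) = -120$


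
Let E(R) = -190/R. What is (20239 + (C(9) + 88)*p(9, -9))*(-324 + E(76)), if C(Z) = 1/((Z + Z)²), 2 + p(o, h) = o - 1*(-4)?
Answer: -4486814587/648 ≈ -6.9241e+6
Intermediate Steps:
p(o, h) = 2 + o (p(o, h) = -2 + (o - 1*(-4)) = -2 + (o + 4) = -2 + (4 + o) = 2 + o)
C(Z) = 1/(4*Z²) (C(Z) = 1/((2*Z)²) = 1/(4*Z²))
(20239 + (C(9) + 88)*p(9, -9))*(-324 + E(76)) = (20239 + ((¼)/9² + 88)*(2 + 9))*(-324 - 190/76) = (20239 + ((¼)*(1/81) + 88)*11)*(-324 - 190*1/76) = (20239 + (1/324 + 88)*11)*(-324 - 5/2) = (20239 + (28513/324)*11)*(-653/2) = (20239 + 313643/324)*(-653/2) = (6871079/324)*(-653/2) = -4486814587/648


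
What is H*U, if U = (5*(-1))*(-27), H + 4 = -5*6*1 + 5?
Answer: -3915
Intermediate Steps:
H = -29 (H = -4 + (-5*6*1 + 5) = -4 + (-30*1 + 5) = -4 + (-30 + 5) = -4 - 25 = -29)
U = 135 (U = -5*(-27) = 135)
H*U = -29*135 = -3915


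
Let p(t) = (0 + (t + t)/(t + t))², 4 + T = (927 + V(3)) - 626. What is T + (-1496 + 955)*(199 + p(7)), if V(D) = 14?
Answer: -107889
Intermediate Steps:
T = 311 (T = -4 + ((927 + 14) - 626) = -4 + (941 - 626) = -4 + 315 = 311)
p(t) = 1 (p(t) = (0 + (2*t)/((2*t)))² = (0 + (2*t)*(1/(2*t)))² = (0 + 1)² = 1² = 1)
T + (-1496 + 955)*(199 + p(7)) = 311 + (-1496 + 955)*(199 + 1) = 311 - 541*200 = 311 - 108200 = -107889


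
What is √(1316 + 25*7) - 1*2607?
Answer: -2607 + √1491 ≈ -2568.4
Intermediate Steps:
√(1316 + 25*7) - 1*2607 = √(1316 + 175) - 2607 = √1491 - 2607 = -2607 + √1491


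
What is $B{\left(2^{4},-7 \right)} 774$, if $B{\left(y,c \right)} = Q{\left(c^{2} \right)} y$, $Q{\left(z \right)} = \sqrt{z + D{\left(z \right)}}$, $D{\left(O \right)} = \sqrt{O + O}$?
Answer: $12384 \sqrt{49 + 7 \sqrt{2}} \approx 95042.0$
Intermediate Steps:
$D{\left(O \right)} = \sqrt{2} \sqrt{O}$ ($D{\left(O \right)} = \sqrt{2 O} = \sqrt{2} \sqrt{O}$)
$Q{\left(z \right)} = \sqrt{z + \sqrt{2} \sqrt{z}}$
$B{\left(y,c \right)} = y \sqrt{c^{2} + \sqrt{2} \sqrt{c^{2}}}$ ($B{\left(y,c \right)} = \sqrt{c^{2} + \sqrt{2} \sqrt{c^{2}}} y = y \sqrt{c^{2} + \sqrt{2} \sqrt{c^{2}}}$)
$B{\left(2^{4},-7 \right)} 774 = 2^{4} \sqrt{\left(-7\right)^{2} + \sqrt{2} \sqrt{\left(-7\right)^{2}}} \cdot 774 = 16 \sqrt{49 + \sqrt{2} \sqrt{49}} \cdot 774 = 16 \sqrt{49 + \sqrt{2} \cdot 7} \cdot 774 = 16 \sqrt{49 + 7 \sqrt{2}} \cdot 774 = 12384 \sqrt{49 + 7 \sqrt{2}}$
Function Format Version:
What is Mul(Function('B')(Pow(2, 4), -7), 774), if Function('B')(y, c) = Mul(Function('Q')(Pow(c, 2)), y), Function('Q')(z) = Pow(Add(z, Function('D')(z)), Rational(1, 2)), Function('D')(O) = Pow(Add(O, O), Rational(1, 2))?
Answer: Mul(12384, Pow(Add(49, Mul(7, Pow(2, Rational(1, 2)))), Rational(1, 2))) ≈ 95042.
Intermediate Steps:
Function('D')(O) = Mul(Pow(2, Rational(1, 2)), Pow(O, Rational(1, 2))) (Function('D')(O) = Pow(Mul(2, O), Rational(1, 2)) = Mul(Pow(2, Rational(1, 2)), Pow(O, Rational(1, 2))))
Function('Q')(z) = Pow(Add(z, Mul(Pow(2, Rational(1, 2)), Pow(z, Rational(1, 2)))), Rational(1, 2))
Function('B')(y, c) = Mul(y, Pow(Add(Pow(c, 2), Mul(Pow(2, Rational(1, 2)), Pow(Pow(c, 2), Rational(1, 2)))), Rational(1, 2))) (Function('B')(y, c) = Mul(Pow(Add(Pow(c, 2), Mul(Pow(2, Rational(1, 2)), Pow(Pow(c, 2), Rational(1, 2)))), Rational(1, 2)), y) = Mul(y, Pow(Add(Pow(c, 2), Mul(Pow(2, Rational(1, 2)), Pow(Pow(c, 2), Rational(1, 2)))), Rational(1, 2))))
Mul(Function('B')(Pow(2, 4), -7), 774) = Mul(Mul(Pow(2, 4), Pow(Add(Pow(-7, 2), Mul(Pow(2, Rational(1, 2)), Pow(Pow(-7, 2), Rational(1, 2)))), Rational(1, 2))), 774) = Mul(Mul(16, Pow(Add(49, Mul(Pow(2, Rational(1, 2)), Pow(49, Rational(1, 2)))), Rational(1, 2))), 774) = Mul(Mul(16, Pow(Add(49, Mul(Pow(2, Rational(1, 2)), 7)), Rational(1, 2))), 774) = Mul(Mul(16, Pow(Add(49, Mul(7, Pow(2, Rational(1, 2)))), Rational(1, 2))), 774) = Mul(12384, Pow(Add(49, Mul(7, Pow(2, Rational(1, 2)))), Rational(1, 2)))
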